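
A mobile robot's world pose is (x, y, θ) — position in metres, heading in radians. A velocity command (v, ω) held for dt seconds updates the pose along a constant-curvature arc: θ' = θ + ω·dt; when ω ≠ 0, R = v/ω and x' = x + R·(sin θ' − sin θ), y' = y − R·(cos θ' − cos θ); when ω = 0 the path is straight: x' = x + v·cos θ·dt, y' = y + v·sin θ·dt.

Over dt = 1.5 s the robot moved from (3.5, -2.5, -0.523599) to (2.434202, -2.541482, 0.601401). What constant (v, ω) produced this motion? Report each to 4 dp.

v = -0.7500, ω = 0.7500

Δθ = 0.601401 − -0.523599 = 1.125000
ω = Δθ/dt = 1.125000/1.5 = 0.7500
R = Δx/(sin θ' − sin θ) = -1.0000
v = R·ω = -1.0000·0.7500 = -0.7500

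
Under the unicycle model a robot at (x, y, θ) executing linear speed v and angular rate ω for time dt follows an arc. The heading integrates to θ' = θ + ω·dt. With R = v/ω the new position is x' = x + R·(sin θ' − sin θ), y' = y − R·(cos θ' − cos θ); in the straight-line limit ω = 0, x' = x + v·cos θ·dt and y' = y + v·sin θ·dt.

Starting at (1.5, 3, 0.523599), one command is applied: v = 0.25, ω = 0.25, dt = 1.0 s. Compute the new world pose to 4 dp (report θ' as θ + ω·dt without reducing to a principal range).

θ' = 0.5236 + 0.25·1.0 = 0.7736
R = v/ω = 0.25/0.25 = 1.0000
x' = 1.5 + 1.0000·(sin 0.7736 − sin 0.5236) = 1.6987
y' = 3 − 1.0000·(cos 0.7736 − cos 0.5236) = 3.1506

(1.6987, 3.1506, 0.7736)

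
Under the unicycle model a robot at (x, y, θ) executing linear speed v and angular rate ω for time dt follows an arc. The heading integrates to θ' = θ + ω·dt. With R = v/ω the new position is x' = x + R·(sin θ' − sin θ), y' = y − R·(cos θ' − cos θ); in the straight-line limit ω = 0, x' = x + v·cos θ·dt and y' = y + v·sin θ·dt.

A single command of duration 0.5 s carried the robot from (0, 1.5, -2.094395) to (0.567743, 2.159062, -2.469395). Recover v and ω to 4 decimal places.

Δθ = -2.469395 − -2.094395 = -0.375000
ω = Δθ/dt = -0.375000/0.5 = -0.7500
R = −Δy/(cos θ' − cos θ) = 2.3333
v = R·ω = 2.3333·-0.7500 = -1.7500

v = -1.7500, ω = -0.7500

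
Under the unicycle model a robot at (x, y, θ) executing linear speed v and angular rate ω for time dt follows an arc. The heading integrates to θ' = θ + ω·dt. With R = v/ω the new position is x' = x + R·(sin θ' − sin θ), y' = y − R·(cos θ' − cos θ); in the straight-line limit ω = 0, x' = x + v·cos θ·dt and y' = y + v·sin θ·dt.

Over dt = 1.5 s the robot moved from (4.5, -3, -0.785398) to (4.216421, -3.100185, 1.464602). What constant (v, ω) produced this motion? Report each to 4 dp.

Δθ = 1.464602 − -0.785398 = 2.250000
ω = Δθ/dt = 2.250000/1.5 = 1.5000
R = Δx/(sin θ' − sin θ) = -0.1667
v = R·ω = -0.1667·1.5000 = -0.2500

v = -0.2500, ω = 1.5000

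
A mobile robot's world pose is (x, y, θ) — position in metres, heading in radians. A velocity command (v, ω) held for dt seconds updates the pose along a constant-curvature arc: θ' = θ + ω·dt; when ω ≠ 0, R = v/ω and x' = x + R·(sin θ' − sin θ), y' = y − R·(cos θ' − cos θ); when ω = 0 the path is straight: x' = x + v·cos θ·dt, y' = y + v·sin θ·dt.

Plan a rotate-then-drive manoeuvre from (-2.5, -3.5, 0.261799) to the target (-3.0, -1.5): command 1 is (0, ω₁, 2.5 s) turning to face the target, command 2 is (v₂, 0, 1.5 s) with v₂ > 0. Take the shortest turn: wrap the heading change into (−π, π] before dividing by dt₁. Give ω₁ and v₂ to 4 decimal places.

heading to target = atan2(-1.5−-3.5, -3−-2.5) = 1.8158
Δθ = wrap(1.8158 − 0.2618) = 1.5540; ω₁ = Δθ/dt₁ = 0.6216
distance = √((-3−-2.5)² + (-1.5−-3.5)²) = 2.0616; v₂ = distance/dt₂ = 1.3744

ω₁ = 0.6216, v₂ = 1.3744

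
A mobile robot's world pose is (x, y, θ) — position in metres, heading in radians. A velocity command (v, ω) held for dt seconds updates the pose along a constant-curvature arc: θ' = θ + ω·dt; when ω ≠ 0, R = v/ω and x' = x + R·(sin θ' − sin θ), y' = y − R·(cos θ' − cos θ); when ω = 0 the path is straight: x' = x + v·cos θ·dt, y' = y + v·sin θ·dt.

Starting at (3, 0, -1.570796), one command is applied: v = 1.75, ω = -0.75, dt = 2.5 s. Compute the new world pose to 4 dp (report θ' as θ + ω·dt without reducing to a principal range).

θ' = -1.5708 + -0.75·2.5 = -3.4458
R = v/ω = 1.75/-0.75 = -2.3333
x' = 3 + -2.3333·(sin -3.4458 − sin -1.5708) = -0.0322
y' = 0 − -2.3333·(cos -3.4458 − cos -1.5708) = -2.2262

(-0.0322, -2.2262, -3.4458)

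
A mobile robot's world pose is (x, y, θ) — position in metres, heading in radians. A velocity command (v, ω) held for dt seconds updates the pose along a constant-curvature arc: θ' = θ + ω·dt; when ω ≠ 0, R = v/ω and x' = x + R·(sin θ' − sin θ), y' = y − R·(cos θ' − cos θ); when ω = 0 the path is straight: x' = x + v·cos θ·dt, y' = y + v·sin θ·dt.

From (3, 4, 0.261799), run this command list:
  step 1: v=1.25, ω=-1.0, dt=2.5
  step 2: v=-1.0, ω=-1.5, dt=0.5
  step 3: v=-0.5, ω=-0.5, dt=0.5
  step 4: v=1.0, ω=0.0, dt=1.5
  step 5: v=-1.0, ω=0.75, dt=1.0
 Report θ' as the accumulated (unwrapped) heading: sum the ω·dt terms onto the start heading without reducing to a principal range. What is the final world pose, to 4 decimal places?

(4.4224, 2.6853, -2.4882)

step 1: θ'=-2.2382 (R=-1.2500) → pose (4.3053, 2.0189, -2.2382)
step 2: θ'=-2.9882 (R=0.6667) → pose (4.7271, 2.2651, -2.9882)
step 3: θ'=-3.2382 (R=1.0000) → pose (4.9763, 2.2722, -3.2382)
step 4: θ'=-3.2382 (straight) → pose (3.4833, 2.4169, -3.2382)
step 5: θ'=-2.4882 (R=-1.3333) → pose (4.4224, 2.6853, -2.4882)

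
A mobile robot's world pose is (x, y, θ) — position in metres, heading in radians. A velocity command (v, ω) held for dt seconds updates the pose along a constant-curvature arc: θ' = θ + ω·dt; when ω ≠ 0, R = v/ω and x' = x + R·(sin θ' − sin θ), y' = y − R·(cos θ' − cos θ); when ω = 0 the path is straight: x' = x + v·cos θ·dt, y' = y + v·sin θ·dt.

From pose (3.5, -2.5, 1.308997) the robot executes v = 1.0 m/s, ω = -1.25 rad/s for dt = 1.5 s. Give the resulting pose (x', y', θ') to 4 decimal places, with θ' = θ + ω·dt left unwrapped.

θ' = 1.3090 + -1.25·1.5 = -0.5660
R = v/ω = 1.0/-1.25 = -0.8000
x' = 3.5 + -0.8000·(sin -0.5660 − sin 1.3090) = 4.7018
y' = -2.5 − -0.8000·(cos -0.5660 − cos 1.3090) = -2.0318

(4.7018, -2.0318, -0.5660)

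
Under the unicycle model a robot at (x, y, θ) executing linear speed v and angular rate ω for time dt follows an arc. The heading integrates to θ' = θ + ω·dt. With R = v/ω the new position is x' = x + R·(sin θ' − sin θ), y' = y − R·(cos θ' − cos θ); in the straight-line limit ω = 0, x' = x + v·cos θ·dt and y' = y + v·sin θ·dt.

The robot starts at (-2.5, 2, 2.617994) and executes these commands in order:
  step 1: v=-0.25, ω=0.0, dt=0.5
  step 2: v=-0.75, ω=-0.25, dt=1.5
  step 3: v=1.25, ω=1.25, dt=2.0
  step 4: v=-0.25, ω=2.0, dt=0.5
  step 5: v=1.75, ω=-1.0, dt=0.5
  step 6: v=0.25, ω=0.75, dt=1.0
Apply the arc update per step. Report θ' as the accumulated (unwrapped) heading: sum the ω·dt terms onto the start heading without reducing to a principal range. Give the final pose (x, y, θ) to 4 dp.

step 1: θ'=2.6180 (straight) → pose (-2.3917, 1.9375, 2.6180)
step 2: θ'=2.2430 (R=3.0000) → pose (-1.5444, 1.2075, 2.2430)
step 3: θ'=4.7430 (R=1.0000) → pose (-3.3264, 0.5542, 4.7430)
step 4: θ'=5.7430 (R=-0.1250) → pose (-3.3870, 0.6576, 5.7430)
step 5: θ'=5.2430 (R=-1.7500) → pose (-2.7777, 0.0424, 5.2430)
step 6: θ'=5.9930 (R=0.3333) → pose (-2.5855, -0.1083, 5.9930)

(-2.5855, -0.1083, 5.9930)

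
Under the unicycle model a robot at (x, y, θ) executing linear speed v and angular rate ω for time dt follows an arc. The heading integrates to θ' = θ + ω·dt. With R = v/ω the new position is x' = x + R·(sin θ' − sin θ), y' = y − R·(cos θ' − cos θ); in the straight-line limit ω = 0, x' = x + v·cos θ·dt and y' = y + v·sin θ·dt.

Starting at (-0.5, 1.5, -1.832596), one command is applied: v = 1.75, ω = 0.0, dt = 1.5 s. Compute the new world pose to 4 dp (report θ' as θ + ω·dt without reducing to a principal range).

θ' = -1.8326 + 0.0·1.5 = -1.8326
ω = 0 → straight: x' = -0.5 + 1.75·cos(-1.8326)·1.5 = -1.1794
y' = 1.5 + 1.75·sin(-1.8326)·1.5 = -1.0356

(-1.1794, -1.0356, -1.8326)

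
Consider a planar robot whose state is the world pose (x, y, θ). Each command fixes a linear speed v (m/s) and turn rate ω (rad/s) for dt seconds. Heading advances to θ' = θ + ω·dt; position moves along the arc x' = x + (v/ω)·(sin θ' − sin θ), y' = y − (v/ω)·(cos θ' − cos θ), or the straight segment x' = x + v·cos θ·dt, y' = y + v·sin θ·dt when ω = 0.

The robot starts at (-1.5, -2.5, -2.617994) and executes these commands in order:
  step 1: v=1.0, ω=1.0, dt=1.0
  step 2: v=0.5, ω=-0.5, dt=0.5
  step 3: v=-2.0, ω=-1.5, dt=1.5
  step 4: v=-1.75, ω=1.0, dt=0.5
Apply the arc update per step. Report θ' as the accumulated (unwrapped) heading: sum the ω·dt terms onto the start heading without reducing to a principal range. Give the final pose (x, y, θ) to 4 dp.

(0.9852, -3.7834, -3.6180)

step 1: θ'=-1.6180 (R=1.0000) → pose (-1.9989, -3.3188, -1.6180)
step 2: θ'=-1.8680 (R=-1.0000) → pose (-2.0416, -3.5645, -1.8680)
step 3: θ'=-4.1180 (R=1.3333) → pose (0.3379, -3.2083, -4.1180)
step 4: θ'=-3.6180 (R=-1.7500) → pose (0.9852, -3.7834, -3.6180)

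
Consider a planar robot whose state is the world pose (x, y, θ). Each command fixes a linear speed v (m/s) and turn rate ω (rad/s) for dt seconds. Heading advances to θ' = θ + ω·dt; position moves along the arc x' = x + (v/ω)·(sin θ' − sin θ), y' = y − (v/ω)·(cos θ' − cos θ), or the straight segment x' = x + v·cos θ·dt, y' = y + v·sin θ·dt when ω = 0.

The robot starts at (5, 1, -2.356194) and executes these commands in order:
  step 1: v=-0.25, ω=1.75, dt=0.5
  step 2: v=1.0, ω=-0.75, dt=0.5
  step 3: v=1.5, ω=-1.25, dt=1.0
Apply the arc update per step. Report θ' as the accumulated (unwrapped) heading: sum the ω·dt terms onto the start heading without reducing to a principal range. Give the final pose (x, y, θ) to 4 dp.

(3.8837, -0.2423, -3.1062)

step 1: θ'=-1.4812 (R=-0.1429) → pose (5.0413, 1.1138, -1.4812)
step 2: θ'=-1.8562 (R=-1.3333) → pose (4.9927, 0.6191, -1.8562)
step 3: θ'=-3.1062 (R=-1.2000) → pose (3.8837, -0.2423, -3.1062)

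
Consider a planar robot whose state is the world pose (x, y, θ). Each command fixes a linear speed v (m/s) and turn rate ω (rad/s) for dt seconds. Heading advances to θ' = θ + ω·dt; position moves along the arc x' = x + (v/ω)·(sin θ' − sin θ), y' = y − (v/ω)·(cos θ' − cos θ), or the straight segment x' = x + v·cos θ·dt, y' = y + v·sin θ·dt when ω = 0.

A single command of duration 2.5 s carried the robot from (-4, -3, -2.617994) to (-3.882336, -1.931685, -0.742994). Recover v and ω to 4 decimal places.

Δθ = -0.742994 − -2.617994 = 1.875000
ω = Δθ/dt = 1.875000/2.5 = 0.7500
R = −Δy/(cos θ' − cos θ) = -0.6667
v = R·ω = -0.6667·0.7500 = -0.5000

v = -0.5000, ω = 0.7500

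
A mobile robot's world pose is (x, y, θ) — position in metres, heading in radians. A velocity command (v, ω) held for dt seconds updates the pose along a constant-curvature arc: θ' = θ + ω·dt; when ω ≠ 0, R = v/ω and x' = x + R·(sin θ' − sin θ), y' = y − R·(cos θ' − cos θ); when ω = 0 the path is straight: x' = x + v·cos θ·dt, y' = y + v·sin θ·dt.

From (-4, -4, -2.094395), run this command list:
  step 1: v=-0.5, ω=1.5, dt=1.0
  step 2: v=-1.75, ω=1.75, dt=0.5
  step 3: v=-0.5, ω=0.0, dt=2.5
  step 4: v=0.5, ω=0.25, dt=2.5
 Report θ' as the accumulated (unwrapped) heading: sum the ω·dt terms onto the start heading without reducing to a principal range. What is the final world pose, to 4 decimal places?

(-5.1203, -3.0836, 0.9056)

step 1: θ'=-0.5944 (R=-0.3333) → pose (-4.1020, -3.5572, -0.5944)
step 2: θ'=0.2806 (R=-1.0000) → pose (-4.9390, -3.4248, 0.2806)
step 3: θ'=0.2806 (straight) → pose (-6.1401, -3.7709, 0.2806)
step 4: θ'=0.9056 (R=2.0000) → pose (-5.1203, -3.0836, 0.9056)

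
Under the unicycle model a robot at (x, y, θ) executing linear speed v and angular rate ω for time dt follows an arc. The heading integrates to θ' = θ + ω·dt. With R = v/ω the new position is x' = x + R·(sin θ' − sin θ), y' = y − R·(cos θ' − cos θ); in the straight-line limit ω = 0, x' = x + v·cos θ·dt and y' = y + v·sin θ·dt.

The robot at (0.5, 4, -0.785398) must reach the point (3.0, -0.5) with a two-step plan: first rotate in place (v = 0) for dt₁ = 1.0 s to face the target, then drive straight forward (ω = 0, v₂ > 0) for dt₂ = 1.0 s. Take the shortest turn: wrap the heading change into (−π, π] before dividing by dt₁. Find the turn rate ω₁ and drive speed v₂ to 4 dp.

heading to target = atan2(-0.5−4, 3−0.5) = -1.0637
Δθ = wrap(-1.0637 − -0.7854) = -0.2783; ω₁ = Δθ/dt₁ = -0.2783
distance = √((3−0.5)² + (-0.5−4)²) = 5.1478; v₂ = distance/dt₂ = 5.1478

ω₁ = -0.2783, v₂ = 5.1478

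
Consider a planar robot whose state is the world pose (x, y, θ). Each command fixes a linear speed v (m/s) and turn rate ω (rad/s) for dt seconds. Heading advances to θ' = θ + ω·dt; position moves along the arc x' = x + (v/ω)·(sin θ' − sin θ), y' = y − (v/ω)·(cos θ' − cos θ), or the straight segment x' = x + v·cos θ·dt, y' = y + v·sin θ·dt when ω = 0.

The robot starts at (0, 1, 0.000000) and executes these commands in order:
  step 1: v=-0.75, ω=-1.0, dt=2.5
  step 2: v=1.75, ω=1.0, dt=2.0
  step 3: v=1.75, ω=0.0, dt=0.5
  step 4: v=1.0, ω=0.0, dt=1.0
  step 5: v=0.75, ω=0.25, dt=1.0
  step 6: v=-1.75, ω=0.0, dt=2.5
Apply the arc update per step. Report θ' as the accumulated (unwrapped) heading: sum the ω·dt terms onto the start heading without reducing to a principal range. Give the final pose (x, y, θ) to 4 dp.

step 1: θ'=-2.5000 (R=0.7500) → pose (-0.4489, 2.3509, -2.5000)
step 2: θ'=-0.5000 (R=1.7500) → pose (-0.2405, -0.5869, -0.5000)
step 3: θ'=-0.5000 (straight) → pose (0.5274, -1.0064, -0.5000)
step 4: θ'=-0.5000 (straight) → pose (1.4049, -1.4858, -0.5000)
step 5: θ'=-0.2500 (R=3.0000) → pose (2.1010, -1.7598, -0.2500)
step 6: θ'=-0.2500 (straight) → pose (-2.1380, -0.6774, -0.2500)

(-2.1380, -0.6774, -0.2500)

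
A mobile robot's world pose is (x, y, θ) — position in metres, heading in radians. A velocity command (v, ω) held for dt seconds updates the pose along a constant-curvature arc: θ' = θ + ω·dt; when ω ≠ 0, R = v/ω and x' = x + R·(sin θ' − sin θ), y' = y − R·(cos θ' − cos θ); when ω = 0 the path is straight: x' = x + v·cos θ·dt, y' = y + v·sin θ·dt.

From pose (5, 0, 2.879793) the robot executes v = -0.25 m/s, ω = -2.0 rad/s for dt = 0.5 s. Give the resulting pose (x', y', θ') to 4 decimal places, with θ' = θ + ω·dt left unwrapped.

(5.0867, -0.0827, 1.8798)

θ' = 2.8798 + -2.0·0.5 = 1.8798
R = v/ω = -0.25/-2.0 = 0.1250
x' = 5 + 0.1250·(sin 1.8798 − sin 2.8798) = 5.0867
y' = 0 − 0.1250·(cos 1.8798 − cos 2.8798) = -0.0827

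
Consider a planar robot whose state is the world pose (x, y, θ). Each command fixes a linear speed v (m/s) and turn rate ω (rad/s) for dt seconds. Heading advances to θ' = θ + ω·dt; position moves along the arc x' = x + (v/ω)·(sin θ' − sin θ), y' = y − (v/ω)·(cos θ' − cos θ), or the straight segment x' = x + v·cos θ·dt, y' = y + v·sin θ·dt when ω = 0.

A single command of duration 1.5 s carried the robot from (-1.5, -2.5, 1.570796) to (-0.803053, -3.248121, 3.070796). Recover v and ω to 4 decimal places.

Δθ = 3.070796 − 1.570796 = 1.500000
ω = Δθ/dt = 1.500000/1.5 = 1.0000
R = −Δy/(cos θ' − cos θ) = -0.7500
v = R·ω = -0.7500·1.0000 = -0.7500

v = -0.7500, ω = 1.0000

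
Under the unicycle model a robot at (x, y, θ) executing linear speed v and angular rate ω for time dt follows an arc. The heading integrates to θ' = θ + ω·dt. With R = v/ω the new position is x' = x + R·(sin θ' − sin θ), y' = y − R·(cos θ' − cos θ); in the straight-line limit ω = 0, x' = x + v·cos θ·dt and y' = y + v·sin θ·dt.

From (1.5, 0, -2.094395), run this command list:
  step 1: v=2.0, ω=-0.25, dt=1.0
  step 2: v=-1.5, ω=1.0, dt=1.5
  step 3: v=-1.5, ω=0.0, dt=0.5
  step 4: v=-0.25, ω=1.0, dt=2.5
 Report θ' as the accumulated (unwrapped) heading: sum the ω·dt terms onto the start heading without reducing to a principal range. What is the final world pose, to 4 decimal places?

step 1: θ'=-2.3444 (R=-8.0000) → pose (0.2950, -1.5897, -2.3444)
step 2: θ'=-0.8444 (R=-1.5000) → pose (0.3433, 0.4546, -0.8444)
step 3: θ'=-0.8444 (straight) → pose (-0.1549, 1.0153, -0.8444)
step 4: θ'=1.6556 (R=-0.2500) → pose (-0.5909, 0.8281, 1.6556)

(-0.5909, 0.8281, 1.6556)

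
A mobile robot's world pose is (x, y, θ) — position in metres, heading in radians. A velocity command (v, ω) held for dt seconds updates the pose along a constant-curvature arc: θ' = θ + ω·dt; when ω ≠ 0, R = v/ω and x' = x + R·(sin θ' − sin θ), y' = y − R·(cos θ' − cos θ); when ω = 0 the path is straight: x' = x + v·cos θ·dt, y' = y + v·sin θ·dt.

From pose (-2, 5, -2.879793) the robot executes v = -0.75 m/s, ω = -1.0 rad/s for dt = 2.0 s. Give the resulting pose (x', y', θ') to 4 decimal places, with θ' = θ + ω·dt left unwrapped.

θ' = -2.8798 + -1.0·2.0 = -4.8798
R = v/ω = -0.75/-1.0 = 0.7500
x' = -2 + 0.7500·(sin -4.8798 − sin -2.8798) = -1.0664
y' = 5 − 0.7500·(cos -4.8798 − cos -2.8798) = 4.1506

(-1.0664, 4.1506, -4.8798)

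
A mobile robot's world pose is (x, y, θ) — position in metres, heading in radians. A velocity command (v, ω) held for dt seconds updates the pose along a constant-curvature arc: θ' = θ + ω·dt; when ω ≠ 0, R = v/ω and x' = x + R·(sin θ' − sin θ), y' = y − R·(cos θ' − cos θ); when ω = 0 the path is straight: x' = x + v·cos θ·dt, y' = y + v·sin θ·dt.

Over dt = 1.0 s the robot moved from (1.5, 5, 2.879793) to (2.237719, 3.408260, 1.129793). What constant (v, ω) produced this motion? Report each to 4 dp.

Δθ = 1.129793 − 2.879793 = -1.750000
ω = Δθ/dt = -1.750000/1.0 = -1.7500
R = −Δy/(cos θ' − cos θ) = 1.1429
v = R·ω = 1.1429·-1.7500 = -2.0000

v = -2.0000, ω = -1.7500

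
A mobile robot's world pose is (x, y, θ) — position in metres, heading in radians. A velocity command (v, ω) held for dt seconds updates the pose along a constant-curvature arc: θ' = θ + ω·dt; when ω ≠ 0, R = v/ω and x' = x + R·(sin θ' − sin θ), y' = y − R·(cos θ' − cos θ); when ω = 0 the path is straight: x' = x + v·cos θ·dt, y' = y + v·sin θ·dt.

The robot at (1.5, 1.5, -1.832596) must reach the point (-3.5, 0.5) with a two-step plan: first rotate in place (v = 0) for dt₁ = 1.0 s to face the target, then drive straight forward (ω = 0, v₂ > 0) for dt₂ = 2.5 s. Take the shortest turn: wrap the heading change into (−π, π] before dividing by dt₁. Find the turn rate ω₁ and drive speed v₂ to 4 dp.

ω₁ = -1.1116, v₂ = 2.0396

heading to target = atan2(0.5−1.5, -3.5−1.5) = -2.9442
Δθ = wrap(-2.9442 − -1.8326) = -1.1116; ω₁ = Δθ/dt₁ = -1.1116
distance = √((-3.5−1.5)² + (0.5−1.5)²) = 5.0990; v₂ = distance/dt₂ = 2.0396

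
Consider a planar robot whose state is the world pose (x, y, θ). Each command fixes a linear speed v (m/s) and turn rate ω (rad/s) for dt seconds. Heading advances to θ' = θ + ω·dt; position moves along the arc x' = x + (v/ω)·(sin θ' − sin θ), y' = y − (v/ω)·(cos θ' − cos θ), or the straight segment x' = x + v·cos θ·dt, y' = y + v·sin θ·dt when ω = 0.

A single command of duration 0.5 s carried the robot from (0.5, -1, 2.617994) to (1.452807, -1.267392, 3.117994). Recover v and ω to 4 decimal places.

Δθ = 3.117994 − 2.617994 = 0.500000
ω = Δθ/dt = 0.500000/0.5 = 1.0000
R = Δx/(sin θ' − sin θ) = -2.0000
v = R·ω = -2.0000·1.0000 = -2.0000

v = -2.0000, ω = 1.0000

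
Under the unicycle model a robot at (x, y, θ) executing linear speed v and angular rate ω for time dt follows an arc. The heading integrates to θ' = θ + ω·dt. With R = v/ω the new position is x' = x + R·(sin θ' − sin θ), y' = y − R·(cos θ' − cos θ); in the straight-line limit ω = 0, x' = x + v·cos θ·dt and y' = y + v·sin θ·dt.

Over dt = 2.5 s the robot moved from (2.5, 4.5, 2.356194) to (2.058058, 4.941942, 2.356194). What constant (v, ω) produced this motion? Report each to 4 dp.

v = 0.2500, ω = 0.0000

Δθ = 2.356194 − 2.356194 = 0.000000
ω = Δθ/dt = 0.000000/2.5 = 0.0000
ω = 0 → v = (Δx·cos θ + Δy·sin θ)/dt = 0.2500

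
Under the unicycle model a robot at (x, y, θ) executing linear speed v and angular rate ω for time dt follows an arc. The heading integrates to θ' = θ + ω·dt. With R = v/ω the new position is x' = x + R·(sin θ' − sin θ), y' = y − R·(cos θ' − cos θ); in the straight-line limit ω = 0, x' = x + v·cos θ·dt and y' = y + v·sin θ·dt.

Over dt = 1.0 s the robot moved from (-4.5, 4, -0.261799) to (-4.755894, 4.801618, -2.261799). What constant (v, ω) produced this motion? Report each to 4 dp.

Δθ = -2.261799 − -0.261799 = -2.000000
ω = Δθ/dt = -2.000000/1.0 = -2.0000
R = −Δy/(cos θ' − cos θ) = 0.5000
v = R·ω = 0.5000·-2.0000 = -1.0000

v = -1.0000, ω = -2.0000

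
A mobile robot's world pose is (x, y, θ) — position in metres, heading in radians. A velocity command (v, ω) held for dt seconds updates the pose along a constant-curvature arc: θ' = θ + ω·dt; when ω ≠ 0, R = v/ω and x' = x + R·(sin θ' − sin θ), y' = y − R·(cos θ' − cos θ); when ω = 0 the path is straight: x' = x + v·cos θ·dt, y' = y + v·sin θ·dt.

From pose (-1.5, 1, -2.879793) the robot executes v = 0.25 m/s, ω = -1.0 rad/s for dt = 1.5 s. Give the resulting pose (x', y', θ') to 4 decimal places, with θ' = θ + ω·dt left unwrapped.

(-1.8010, 1.1599, -4.3798)

θ' = -2.8798 + -1.0·1.5 = -4.3798
R = v/ω = 0.25/-1.0 = -0.2500
x' = -1.5 + -0.2500·(sin -4.3798 − sin -2.8798) = -1.8010
y' = 1 − -0.2500·(cos -4.3798 − cos -2.8798) = 1.1599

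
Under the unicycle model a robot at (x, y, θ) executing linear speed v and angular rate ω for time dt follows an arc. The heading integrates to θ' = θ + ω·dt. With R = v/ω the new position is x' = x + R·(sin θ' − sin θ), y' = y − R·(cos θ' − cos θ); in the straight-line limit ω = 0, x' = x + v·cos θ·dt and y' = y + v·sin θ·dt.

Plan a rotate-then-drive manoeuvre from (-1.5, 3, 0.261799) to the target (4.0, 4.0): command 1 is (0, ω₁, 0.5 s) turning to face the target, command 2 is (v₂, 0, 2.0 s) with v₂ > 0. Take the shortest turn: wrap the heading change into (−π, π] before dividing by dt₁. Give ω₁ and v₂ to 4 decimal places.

heading to target = atan2(4−3, 4−-1.5) = 0.1799
Δθ = wrap(0.1799 − 0.2618) = -0.0819; ω₁ = Δθ/dt₁ = -0.1639
distance = √((4−-1.5)² + (4−3)²) = 5.5902; v₂ = distance/dt₂ = 2.7951

ω₁ = -0.1639, v₂ = 2.7951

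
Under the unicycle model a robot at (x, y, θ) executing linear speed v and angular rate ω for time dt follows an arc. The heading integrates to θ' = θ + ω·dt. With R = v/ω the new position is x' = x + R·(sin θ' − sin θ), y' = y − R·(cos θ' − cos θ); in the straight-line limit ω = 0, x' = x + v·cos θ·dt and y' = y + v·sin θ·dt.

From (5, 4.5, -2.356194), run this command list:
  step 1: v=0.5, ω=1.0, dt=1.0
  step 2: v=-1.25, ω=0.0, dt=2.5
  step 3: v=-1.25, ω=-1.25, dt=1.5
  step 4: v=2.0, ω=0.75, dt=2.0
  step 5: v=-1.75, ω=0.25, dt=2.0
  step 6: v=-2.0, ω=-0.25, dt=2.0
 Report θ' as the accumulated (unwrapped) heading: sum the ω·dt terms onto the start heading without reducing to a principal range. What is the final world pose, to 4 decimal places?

step 1: θ'=-1.3562 (R=0.5000) → pose (4.8650, 4.0400, -1.3562)
step 2: θ'=-1.3562 (straight) → pose (4.1995, 7.0933, -1.3562)
step 3: θ'=-3.2312 (R=1.0000) → pose (5.2661, 8.3022, -3.2312)
step 4: θ'=-1.7312 (R=2.6667) → pose (2.3950, 6.0722, -1.7312)
step 5: θ'=-1.2312 (R=-7.0000) → pose (2.0851, 9.5219, -1.2312)
step 6: θ'=-1.7312 (R=8.0000) → pose (1.7309, 13.4645, -1.7312)

(1.7309, 13.4645, -1.7312)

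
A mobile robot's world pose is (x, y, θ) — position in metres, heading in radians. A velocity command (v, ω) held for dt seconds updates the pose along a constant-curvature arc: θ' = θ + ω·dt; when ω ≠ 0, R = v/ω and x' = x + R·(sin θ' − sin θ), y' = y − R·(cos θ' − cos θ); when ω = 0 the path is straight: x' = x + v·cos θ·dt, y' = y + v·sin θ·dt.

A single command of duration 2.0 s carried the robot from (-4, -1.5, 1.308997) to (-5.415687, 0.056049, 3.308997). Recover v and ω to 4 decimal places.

v = 1.2500, ω = 1.0000

Δθ = 3.308997 − 1.308997 = 2.000000
ω = Δθ/dt = 2.000000/2.0 = 1.0000
R = −Δy/(cos θ' − cos θ) = 1.2500
v = R·ω = 1.2500·1.0000 = 1.2500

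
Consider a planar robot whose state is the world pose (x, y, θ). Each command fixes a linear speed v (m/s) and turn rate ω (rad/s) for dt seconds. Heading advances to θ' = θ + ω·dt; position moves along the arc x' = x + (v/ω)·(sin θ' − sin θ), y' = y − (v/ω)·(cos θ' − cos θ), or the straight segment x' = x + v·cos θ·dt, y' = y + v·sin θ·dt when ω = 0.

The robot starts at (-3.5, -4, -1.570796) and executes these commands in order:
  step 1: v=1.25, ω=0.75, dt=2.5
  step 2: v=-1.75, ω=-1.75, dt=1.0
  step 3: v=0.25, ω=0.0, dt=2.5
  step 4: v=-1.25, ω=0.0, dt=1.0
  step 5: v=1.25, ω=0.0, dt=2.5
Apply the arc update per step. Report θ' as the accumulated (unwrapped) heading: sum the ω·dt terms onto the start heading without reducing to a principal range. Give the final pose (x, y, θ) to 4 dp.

(-2.3142, -7.2412, -1.4458)

step 1: θ'=0.3042 (R=1.6667) → pose (-1.3341, -5.5901, 0.3042)
step 2: θ'=-1.4458 (R=1.0000) → pose (-2.6258, -4.7607, -1.4458)
step 3: θ'=-1.4458 (straight) → pose (-2.5479, -5.3809, -1.4458)
step 4: θ'=-1.4458 (straight) → pose (-2.7038, -4.1406, -1.4458)
step 5: θ'=-1.4458 (straight) → pose (-2.3142, -7.2412, -1.4458)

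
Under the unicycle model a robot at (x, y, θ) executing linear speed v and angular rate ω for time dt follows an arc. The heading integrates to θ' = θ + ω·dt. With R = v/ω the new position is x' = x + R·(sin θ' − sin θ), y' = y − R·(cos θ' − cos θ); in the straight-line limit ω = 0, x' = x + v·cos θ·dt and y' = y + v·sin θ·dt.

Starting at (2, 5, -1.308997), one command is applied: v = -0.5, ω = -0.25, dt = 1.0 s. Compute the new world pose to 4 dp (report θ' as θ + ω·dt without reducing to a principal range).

θ' = -1.3090 + -0.25·1.0 = -1.5590
R = v/ω = -0.5/-0.25 = 2.0000
x' = 2 + 2.0000·(sin -1.5590 − sin -1.3090) = 1.9320
y' = 5 − 2.0000·(cos -1.5590 − cos -1.3090) = 5.4940

(1.9320, 5.4940, -1.5590)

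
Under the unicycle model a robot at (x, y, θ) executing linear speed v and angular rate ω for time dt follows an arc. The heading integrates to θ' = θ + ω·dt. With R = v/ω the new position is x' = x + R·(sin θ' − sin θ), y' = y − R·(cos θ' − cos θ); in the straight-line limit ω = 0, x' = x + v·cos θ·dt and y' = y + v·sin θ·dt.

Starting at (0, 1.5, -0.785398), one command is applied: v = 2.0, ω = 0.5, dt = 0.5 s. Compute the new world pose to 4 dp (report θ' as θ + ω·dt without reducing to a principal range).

θ' = -0.7854 + 0.5·0.5 = -0.5354
R = v/ω = 2.0/0.5 = 4.0000
x' = 0 + 4.0000·(sin -0.5354 − sin -0.7854) = 0.7877
y' = 1.5 − 4.0000·(cos -0.5354 − cos -0.7854) = 0.8882

(0.7877, 0.8882, -0.5354)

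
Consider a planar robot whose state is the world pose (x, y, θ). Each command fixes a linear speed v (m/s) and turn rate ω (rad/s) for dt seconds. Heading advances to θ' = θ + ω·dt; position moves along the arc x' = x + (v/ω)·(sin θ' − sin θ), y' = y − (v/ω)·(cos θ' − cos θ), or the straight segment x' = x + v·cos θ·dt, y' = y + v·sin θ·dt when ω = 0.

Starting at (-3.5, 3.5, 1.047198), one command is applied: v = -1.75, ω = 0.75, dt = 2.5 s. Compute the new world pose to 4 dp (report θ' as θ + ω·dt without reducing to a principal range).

θ' = 1.0472 + 0.75·2.5 = 2.9222
R = v/ω = -1.75/0.75 = -2.3333
x' = -3.5 + -2.3333·(sin 2.9222 − sin 1.0472) = -1.9871
y' = 3.5 − -2.3333·(cos 2.9222 − cos 1.0472) = 0.0559

(-1.9871, 0.0559, 2.9222)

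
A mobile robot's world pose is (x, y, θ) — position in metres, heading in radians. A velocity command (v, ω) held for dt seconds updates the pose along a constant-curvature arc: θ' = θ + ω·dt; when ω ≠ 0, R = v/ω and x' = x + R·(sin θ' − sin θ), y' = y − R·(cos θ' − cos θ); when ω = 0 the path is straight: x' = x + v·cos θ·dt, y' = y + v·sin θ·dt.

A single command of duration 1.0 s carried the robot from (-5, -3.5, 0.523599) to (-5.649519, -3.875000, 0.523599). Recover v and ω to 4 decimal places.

v = -0.7500, ω = 0.0000

Δθ = 0.523599 − 0.523599 = 0.000000
ω = Δθ/dt = 0.000000/1.0 = 0.0000
ω = 0 → v = (Δx·cos θ + Δy·sin θ)/dt = -0.7500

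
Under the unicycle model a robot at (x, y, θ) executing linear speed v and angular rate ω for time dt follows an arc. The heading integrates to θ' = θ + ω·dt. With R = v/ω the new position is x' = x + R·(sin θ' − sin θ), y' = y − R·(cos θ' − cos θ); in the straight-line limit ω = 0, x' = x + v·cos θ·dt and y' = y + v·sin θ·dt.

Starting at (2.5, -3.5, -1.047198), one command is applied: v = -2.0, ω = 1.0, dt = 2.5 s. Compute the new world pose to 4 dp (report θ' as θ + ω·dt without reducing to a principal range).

θ' = -1.0472 + 1.0·2.5 = 1.4528
R = v/ω = -2.0/1.0 = -2.0000
x' = 2.5 + -2.0000·(sin 1.4528 − sin -1.0472) = -1.2181
y' = -3.5 − -2.0000·(cos 1.4528 − cos -1.0472) = -4.2646

(-1.2181, -4.2646, 1.4528)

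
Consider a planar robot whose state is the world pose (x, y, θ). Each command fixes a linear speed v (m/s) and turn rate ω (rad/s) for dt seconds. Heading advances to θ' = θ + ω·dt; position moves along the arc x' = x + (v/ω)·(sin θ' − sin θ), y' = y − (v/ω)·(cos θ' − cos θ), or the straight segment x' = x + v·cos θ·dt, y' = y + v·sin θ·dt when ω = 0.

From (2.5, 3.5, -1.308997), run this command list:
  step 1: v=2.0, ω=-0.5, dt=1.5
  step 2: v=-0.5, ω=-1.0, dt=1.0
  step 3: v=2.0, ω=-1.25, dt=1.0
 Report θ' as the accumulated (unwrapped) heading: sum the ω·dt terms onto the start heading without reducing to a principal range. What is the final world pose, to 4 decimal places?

(0.9658, 1.8188, -4.3090)

step 1: θ'=-2.0590 (R=-4.0000) → pose (2.1690, 0.5886, -2.0590)
step 2: θ'=-3.0590 (R=0.5000) → pose (2.5693, 0.8524, -3.0590)
step 3: θ'=-4.3090 (R=-1.6000) → pose (0.9658, 1.8188, -4.3090)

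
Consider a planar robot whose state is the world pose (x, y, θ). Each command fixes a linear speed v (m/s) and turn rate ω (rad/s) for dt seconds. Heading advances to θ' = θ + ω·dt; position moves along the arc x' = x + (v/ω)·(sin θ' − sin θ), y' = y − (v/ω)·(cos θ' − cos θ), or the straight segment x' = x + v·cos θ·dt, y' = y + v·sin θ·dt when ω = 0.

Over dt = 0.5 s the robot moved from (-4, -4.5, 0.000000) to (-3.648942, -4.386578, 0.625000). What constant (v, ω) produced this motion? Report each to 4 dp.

v = 0.7500, ω = 1.2500

Δθ = 0.625000 − 0.000000 = 0.625000
ω = Δθ/dt = 0.625000/0.5 = 1.2500
R = Δx/(sin θ' − sin θ) = 0.6000
v = R·ω = 0.6000·1.2500 = 0.7500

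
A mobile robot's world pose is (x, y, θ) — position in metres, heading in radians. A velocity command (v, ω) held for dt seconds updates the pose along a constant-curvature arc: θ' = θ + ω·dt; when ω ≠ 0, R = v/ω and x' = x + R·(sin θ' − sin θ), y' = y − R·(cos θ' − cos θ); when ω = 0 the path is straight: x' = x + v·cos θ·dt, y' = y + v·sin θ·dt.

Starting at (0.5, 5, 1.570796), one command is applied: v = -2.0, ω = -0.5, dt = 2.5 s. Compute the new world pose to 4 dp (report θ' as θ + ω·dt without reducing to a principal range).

(-2.2387, 1.2041, 0.3208)

θ' = 1.5708 + -0.5·2.5 = 0.3208
R = v/ω = -2.0/-0.5 = 4.0000
x' = 0.5 + 4.0000·(sin 0.3208 − sin 1.5708) = -2.2387
y' = 5 − 4.0000·(cos 0.3208 − cos 1.5708) = 1.2041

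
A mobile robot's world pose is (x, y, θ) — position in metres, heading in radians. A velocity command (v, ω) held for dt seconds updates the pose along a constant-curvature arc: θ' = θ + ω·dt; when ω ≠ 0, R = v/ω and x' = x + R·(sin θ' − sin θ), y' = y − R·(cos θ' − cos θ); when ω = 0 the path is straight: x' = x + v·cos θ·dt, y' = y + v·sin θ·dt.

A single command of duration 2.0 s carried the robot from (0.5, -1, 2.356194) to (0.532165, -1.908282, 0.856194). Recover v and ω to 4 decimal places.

v = -0.5000, ω = -0.7500

Δθ = 0.856194 − 2.356194 = -1.500000
ω = Δθ/dt = -1.500000/2.0 = -0.7500
R = −Δy/(cos θ' − cos θ) = 0.6667
v = R·ω = 0.6667·-0.7500 = -0.5000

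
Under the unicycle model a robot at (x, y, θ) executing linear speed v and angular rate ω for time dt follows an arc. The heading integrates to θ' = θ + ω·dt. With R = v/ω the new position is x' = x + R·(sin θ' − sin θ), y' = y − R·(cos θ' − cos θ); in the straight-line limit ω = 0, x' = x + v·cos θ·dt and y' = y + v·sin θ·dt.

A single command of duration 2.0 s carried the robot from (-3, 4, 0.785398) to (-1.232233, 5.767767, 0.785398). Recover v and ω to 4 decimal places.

Δθ = 0.785398 − 0.785398 = 0.000000
ω = Δθ/dt = 0.000000/2.0 = 0.0000
ω = 0 → v = (Δx·cos θ + Δy·sin θ)/dt = 1.2500

v = 1.2500, ω = 0.0000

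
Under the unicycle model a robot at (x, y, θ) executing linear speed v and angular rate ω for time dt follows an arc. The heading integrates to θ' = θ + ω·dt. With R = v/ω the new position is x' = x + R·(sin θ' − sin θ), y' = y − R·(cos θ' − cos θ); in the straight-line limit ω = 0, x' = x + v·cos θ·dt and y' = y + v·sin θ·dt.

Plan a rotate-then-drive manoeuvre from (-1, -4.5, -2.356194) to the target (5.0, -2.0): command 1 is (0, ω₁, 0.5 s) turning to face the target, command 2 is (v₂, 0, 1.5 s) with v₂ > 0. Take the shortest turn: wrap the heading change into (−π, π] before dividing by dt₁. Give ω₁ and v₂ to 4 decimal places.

heading to target = atan2(-2−-4.5, 5−-1) = 0.3948
Δθ = wrap(0.3948 − -2.3562) = 2.7510; ω₁ = Δθ/dt₁ = 5.5020
distance = √((5−-1)² + (-2−-4.5)²) = 6.5000; v₂ = distance/dt₂ = 4.3333

ω₁ = 5.5020, v₂ = 4.3333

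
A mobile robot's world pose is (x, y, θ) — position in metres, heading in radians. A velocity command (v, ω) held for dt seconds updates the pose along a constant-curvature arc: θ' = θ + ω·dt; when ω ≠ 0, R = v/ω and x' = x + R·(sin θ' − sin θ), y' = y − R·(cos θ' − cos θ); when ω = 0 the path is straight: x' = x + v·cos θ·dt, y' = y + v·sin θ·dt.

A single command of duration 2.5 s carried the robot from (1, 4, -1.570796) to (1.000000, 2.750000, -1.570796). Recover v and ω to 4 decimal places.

v = 0.5000, ω = 0.0000

Δθ = -1.570796 − -1.570796 = 0.000000
ω = Δθ/dt = 0.000000/2.5 = 0.0000
ω = 0 → v = (Δx·cos θ + Δy·sin θ)/dt = 0.5000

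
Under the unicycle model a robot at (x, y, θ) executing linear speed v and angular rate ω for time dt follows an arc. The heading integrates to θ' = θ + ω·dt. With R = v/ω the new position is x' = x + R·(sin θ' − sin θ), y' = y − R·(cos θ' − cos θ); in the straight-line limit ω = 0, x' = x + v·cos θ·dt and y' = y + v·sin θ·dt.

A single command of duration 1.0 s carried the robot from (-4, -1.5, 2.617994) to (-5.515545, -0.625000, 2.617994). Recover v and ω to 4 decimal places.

Δθ = 2.617994 − 2.617994 = 0.000000
ω = Δθ/dt = 0.000000/1.0 = 0.0000
ω = 0 → v = (Δx·cos θ + Δy·sin θ)/dt = 1.7500

v = 1.7500, ω = 0.0000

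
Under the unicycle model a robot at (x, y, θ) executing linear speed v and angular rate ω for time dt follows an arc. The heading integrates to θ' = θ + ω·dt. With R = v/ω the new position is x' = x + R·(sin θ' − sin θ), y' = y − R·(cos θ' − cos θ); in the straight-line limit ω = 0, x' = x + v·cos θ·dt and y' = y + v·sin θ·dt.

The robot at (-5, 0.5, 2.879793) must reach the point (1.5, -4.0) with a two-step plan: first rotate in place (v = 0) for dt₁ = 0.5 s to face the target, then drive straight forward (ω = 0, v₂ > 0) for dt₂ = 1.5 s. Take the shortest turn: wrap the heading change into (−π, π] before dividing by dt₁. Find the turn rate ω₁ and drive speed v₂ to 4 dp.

heading to target = atan2(-4−0.5, 1.5−-5) = -0.6055
Δθ = wrap(-0.6055 − 2.8798) = 2.7978; ω₁ = Δθ/dt₁ = 5.5957
distance = √((1.5−-5)² + (-4−0.5)²) = 7.9057; v₂ = distance/dt₂ = 5.2705

ω₁ = 5.5957, v₂ = 5.2705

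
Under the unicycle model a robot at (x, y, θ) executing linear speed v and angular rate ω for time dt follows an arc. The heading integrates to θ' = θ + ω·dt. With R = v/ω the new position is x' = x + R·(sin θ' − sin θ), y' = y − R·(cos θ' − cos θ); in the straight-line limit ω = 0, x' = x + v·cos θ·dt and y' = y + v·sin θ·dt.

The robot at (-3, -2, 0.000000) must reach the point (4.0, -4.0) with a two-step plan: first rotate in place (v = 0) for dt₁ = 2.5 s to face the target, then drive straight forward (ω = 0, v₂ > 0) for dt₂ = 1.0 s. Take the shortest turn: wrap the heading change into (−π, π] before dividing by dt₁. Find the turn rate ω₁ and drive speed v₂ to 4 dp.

ω₁ = -0.1113, v₂ = 7.2801

heading to target = atan2(-4−-2, 4−-3) = -0.2783
Δθ = wrap(-0.2783 − 0.0000) = -0.2783; ω₁ = Δθ/dt₁ = -0.1113
distance = √((4−-3)² + (-4−-2)²) = 7.2801; v₂ = distance/dt₂ = 7.2801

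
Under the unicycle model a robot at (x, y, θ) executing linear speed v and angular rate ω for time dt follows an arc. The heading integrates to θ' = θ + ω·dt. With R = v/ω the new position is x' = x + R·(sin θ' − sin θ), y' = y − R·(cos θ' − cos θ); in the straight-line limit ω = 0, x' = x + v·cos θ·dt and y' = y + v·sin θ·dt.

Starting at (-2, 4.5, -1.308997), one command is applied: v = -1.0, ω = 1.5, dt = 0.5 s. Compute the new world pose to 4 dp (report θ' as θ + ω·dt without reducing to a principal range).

(-2.2904, 4.8926, -0.5590)

θ' = -1.3090 + 1.5·0.5 = -0.5590
R = v/ω = -1.0/1.5 = -0.6667
x' = -2 + -0.6667·(sin -0.5590 − sin -1.3090) = -2.2904
y' = 4.5 − -0.6667·(cos -0.5590 − cos -1.3090) = 4.8926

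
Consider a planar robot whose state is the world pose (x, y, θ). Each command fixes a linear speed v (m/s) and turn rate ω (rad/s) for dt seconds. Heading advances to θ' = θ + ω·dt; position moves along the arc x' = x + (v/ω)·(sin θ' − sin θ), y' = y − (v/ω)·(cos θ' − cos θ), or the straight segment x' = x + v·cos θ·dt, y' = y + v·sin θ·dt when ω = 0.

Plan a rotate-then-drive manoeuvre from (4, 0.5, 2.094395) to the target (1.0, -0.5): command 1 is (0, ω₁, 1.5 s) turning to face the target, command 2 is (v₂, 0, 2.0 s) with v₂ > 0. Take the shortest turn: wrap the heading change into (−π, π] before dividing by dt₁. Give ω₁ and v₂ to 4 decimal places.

ω₁ = 0.9126, v₂ = 1.5811

heading to target = atan2(-0.5−0.5, 1−4) = -2.8198
Δθ = wrap(-2.8198 − 2.0944) = 1.3689; ω₁ = Δθ/dt₁ = 0.9126
distance = √((1−4)² + (-0.5−0.5)²) = 3.1623; v₂ = distance/dt₂ = 1.5811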